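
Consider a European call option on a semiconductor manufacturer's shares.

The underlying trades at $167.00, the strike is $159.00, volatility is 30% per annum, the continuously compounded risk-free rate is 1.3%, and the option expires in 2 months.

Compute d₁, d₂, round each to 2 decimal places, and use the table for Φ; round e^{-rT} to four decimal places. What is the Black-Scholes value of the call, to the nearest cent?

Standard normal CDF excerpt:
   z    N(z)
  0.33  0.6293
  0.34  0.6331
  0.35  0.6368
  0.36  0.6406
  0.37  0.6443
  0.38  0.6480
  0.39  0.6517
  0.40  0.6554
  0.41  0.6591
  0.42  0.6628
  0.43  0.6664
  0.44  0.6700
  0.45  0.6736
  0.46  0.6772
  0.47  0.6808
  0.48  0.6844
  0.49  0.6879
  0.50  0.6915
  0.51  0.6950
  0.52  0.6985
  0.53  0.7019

$12.66

σ√T = 0.3 × 0.4082 = 0.1225
d₁ = [ln(167/159) + (0.013 + ½·0.3²)·0.1667] / (σ√T) = (0.0491 + 0.0097) / 0.1225 = 0.4797 ⇒ 0.48
d₂ = 0.4797 − 0.1225 = 0.3573 ⇒ 0.36
exp(−rT) = exp(−0.013·0.1667) = 0.9978
N(d₁) = N(0.48) = 0.6844;  N(d₂) = N(0.36) = 0.6406
C = 167·0.6844 − 159·0.9978·0.6406 = 114.2948 − 101.6313 = 12.6635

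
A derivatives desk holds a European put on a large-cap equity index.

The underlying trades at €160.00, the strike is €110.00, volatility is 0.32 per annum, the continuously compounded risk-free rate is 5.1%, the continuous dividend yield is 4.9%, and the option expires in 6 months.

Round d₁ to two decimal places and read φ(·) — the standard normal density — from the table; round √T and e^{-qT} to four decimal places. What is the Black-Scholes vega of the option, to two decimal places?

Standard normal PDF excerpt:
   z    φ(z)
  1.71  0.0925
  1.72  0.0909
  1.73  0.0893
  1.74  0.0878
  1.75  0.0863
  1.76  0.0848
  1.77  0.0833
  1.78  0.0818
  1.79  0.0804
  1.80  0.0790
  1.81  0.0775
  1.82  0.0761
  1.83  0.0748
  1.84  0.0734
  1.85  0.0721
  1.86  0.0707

T = 0.5;  σ√T = 0.2263
ln(S/K) + (r − q + σ²/2)T = ln(160/110) + (0.051 − 0.049 + 0.32²/2)·0.5 = 0.3747 + 0.0266 = 0.4013
d₁ = 0.4013 / 0.2263 = 1.7735 ≈ 1.77
√T = √0.5 = 0.7071
φ(d₁) = φ(1.77) = 0.0833
exp(−qT) = exp(−0.049·0.5) = 0.9758
vega = S·exp(−qT)·φ(d₁)·√T = 160·0.9758·0.0833·0.7071 = 9.1962
(The call has the same vega.)

9.20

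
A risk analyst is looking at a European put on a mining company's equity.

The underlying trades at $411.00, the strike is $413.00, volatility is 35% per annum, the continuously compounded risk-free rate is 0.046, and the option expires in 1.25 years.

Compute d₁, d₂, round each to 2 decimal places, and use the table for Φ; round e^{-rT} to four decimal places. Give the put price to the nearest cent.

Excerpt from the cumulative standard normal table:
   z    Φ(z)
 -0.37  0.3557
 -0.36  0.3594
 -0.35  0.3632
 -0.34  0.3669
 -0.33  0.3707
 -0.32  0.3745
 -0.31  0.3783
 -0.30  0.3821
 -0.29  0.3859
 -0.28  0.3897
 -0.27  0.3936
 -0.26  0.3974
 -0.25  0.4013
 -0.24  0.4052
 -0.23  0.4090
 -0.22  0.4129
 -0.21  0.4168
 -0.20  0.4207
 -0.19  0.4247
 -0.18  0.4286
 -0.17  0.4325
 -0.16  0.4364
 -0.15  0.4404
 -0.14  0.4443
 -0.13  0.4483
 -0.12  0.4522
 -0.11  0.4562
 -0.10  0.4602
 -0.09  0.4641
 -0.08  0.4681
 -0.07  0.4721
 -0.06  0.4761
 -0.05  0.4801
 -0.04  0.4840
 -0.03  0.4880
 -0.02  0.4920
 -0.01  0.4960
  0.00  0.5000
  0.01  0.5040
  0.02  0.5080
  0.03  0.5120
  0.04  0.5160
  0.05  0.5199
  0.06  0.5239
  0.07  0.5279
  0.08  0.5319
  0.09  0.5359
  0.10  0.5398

σ√T = 0.35 × 1.1180 = 0.3913
d₁ = [ln(411/413) + (0.046 + ½·0.35²)·1.25] / (σ√T) = (-0.0049 + 0.1341) / 0.3913 = 0.3302 which rounds to 0.33
d₂ = 0.3302 − 0.3913 = -0.0611 which rounds to -0.06
exp(−rT) = exp(−0.046·1.25) = 0.9441
N(−d₂) = N(0.06) = 0.5239;  N(−d₁) = N(-0.33) = 0.3707
P = 413·0.9441·0.5239 − 411·0.3707 = 204.2756 − 152.3577 = 51.9179

$51.92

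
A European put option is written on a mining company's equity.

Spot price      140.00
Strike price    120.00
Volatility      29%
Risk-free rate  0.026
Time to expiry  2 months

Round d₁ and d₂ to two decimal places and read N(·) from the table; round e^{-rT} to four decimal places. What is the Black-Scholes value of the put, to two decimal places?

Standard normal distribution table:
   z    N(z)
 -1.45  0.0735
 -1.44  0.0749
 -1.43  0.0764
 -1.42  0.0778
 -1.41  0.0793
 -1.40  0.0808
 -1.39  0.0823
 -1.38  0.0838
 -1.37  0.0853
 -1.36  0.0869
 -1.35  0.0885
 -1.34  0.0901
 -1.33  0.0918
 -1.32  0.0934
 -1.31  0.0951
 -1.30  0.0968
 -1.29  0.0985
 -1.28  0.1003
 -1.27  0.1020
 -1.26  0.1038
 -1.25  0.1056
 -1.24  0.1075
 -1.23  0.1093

0.67

σ√T = 0.29 × 0.4082 = 0.1184
d₁ = [ln(140/120) + (0.026 + 0.29²/2)·0.1667] / 0.1184 = [0.1542 + 0.0113] / 0.1184 = 1.3978 → 1.40
d₂ = d₁ − σ√T = 1.3978 − 0.1184 = 1.2794 → 1.28
e^(−rT) = e^(−0.026·0.1667) = 0.9957
P = 120·0.9957·N(-1.28) − 140·N(-1.40) = 120·0.9957·0.1003 − 140·0.0808 = 11.9842 − 11.3120 = 0.6722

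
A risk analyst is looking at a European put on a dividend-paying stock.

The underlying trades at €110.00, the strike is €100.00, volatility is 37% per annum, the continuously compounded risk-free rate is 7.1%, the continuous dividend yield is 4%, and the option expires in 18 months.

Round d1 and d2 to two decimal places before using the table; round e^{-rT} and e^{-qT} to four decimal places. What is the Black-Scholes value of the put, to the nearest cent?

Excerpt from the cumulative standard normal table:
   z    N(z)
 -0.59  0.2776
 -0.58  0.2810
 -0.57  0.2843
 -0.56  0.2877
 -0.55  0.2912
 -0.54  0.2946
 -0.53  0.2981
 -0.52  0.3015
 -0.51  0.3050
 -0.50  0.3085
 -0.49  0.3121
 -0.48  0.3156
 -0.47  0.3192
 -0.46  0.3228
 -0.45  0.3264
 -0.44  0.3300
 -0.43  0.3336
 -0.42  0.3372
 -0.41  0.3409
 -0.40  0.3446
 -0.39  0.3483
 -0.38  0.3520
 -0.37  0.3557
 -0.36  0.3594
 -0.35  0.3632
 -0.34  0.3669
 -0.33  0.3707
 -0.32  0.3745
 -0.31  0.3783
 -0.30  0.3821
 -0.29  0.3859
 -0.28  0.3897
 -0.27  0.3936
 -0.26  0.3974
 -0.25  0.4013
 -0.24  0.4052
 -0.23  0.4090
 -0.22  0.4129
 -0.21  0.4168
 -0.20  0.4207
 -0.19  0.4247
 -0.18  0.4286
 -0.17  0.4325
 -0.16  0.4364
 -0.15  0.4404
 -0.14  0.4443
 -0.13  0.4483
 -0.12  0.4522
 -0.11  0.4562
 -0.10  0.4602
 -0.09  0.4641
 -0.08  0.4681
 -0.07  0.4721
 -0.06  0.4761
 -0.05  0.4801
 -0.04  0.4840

σ√T = 0.37·√1.5 = 0.4532
d₁ = [ln(110/100) + (0.071 − 0.04 + ½·0.37²)·1.5] / (σ√T) = (0.0953 + 0.1492) / 0.4532 = 0.5395 ⇒ 0.54
d₂ = 0.5395 − 0.4532 = 0.0864 ⇒ 0.09
e^(−qT) = e^(−0.04·1.5) = 0.9418;  e^(−rT) = e^(−0.071·1.5) = 0.8990
P = 100·0.8990·N(-0.09) − 110·0.9418·N(-0.54) = 100·0.8990·0.4641 − 110·0.9418·0.2946 = 41.7226 − 30.5200 = 11.2026

€11.20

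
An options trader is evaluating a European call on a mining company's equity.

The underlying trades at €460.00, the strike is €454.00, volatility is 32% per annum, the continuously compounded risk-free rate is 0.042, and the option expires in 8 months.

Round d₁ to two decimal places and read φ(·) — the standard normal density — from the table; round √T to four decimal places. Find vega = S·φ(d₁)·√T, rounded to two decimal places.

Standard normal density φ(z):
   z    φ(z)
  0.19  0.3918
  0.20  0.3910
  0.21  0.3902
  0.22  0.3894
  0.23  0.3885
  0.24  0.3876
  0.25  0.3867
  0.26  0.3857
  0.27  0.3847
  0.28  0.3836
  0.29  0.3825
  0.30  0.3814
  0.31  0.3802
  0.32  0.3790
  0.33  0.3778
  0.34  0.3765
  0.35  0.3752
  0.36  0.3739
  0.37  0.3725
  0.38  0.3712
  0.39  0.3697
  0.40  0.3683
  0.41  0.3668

143.66

σ√T = 0.32 × 0.8165 = 0.2613
d₁ = [ln(460/454) + (0.042 + 0.32²/2)·0.6667] / 0.2613 = [0.0131 + 0.0621] / 0.2613 = 0.2881 → 0.29
√T = √0.6667 = 0.8165
φ(d₁) = φ(0.29) = 0.3825
vega = S·φ(d₁)·√T = 460·0.3825·0.8165 = 143.6632
(Vega is the same for a European call and put with the same parameters.)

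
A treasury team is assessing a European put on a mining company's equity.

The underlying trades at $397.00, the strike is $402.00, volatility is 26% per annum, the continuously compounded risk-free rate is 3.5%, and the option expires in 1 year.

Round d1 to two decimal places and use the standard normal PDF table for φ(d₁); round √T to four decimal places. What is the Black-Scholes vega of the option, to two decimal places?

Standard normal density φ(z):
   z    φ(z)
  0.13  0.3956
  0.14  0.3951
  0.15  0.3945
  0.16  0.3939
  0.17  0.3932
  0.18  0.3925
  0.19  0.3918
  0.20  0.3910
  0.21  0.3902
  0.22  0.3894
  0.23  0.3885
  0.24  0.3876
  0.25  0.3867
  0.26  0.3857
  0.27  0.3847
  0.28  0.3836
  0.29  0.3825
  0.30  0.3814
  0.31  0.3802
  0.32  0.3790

154.59

σ√T = 0.26·√1 = 0.2600
d₁ = [ln(397/402) + (0.035 + 0.26²/2)·1] / 0.2600 = [-0.0125 + 0.0688] / 0.2600 = 0.2165 which rounds to 0.22
√T = √1 = 1.0000
φ(d₁) = φ(0.22) = 0.3894
vega = S·φ(d₁)·√T = 397·0.3894·1.0000 = 154.5918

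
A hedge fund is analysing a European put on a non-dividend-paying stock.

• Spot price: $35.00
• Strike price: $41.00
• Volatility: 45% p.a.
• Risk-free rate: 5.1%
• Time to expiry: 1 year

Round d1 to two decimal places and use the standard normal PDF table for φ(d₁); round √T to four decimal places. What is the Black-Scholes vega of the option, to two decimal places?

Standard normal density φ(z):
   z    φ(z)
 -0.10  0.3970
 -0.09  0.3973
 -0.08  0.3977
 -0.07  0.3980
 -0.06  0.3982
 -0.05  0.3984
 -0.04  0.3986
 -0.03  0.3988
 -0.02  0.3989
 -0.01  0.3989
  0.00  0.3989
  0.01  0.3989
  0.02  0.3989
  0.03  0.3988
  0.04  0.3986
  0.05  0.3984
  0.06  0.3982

T = 1;  σ√T = 0.4500
d₁ = [ln(35/41) + (0.051 + 0.45²/2)·1] / 0.4500 = [-0.1582 + 0.1522] / 0.4500 = -0.0133 which rounds to -0.01
√T = √1 = 1.0000
φ(d₁) = φ(-0.01) = 0.3989
vega = S·φ(d₁)·√T = 35·0.3989·1.0000 = 13.9615

13.96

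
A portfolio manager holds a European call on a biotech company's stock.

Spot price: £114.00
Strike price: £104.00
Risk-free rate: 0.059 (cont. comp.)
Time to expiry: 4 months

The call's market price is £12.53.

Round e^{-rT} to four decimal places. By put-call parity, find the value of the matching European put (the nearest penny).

exp(−rT) = exp(−0.059·0.3333) = 0.9805
Put-call parity: C − P = S − K·e^(−rT) = 114 − 104·0.9805 = 114 − 101.9720 = 12.0280
P = C − (C − P) = 12.53 − (12.0280) = 0.5020

£0.50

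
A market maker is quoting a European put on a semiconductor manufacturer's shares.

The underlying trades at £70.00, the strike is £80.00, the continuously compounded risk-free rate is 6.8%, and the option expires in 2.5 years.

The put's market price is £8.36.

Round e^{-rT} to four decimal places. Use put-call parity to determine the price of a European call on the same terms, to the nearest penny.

exp(−rT) = exp(−0.068·2.5) = 0.8437
Put-call parity: C − P = S − K·e^(−rT) = 70 − 80·0.8437 = 70 − 67.4960 = 2.5040
C = P + (C − P) = 8.36 + (2.5040) = 10.8640

£10.86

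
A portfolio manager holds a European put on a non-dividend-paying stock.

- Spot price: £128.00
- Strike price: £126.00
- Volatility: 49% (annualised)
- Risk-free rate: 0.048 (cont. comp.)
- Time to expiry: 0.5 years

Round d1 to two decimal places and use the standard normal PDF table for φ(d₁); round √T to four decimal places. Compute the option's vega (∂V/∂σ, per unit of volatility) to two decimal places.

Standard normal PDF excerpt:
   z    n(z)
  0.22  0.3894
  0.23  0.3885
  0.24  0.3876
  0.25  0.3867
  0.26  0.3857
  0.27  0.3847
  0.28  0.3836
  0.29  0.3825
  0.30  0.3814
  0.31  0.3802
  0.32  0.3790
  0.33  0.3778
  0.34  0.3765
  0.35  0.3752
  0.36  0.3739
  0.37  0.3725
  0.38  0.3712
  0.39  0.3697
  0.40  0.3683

34.62

T = 0.5;  σ√T = 0.3465
d₁ = [ln(128/126) + (0.048 + 0.49²/2)·0.5] / 0.3465 = [0.0157 + 0.0840] / 0.3465 = 0.2880 → 0.29
√T = √0.5 = 0.7071
φ(d₁) = φ(0.29) = 0.3825
vega = S·φ(d₁)·√T = 128·0.3825·0.7071 = 34.6196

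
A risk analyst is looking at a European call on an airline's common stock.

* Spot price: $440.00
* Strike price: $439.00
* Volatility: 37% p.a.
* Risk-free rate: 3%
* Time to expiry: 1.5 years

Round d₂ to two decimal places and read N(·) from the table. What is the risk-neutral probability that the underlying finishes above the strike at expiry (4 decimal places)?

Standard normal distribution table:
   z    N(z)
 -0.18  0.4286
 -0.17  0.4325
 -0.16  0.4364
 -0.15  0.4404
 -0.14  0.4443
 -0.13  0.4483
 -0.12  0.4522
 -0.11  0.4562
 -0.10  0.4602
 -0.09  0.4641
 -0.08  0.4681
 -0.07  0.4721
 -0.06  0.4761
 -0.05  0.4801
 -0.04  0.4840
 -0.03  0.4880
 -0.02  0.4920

0.4522

σ√T = 0.37 × 1.2247 = 0.4532
d₁ = [ln(440/439) + (0.03 + ½·0.37²)·1.5] / (σ√T) = (0.0023 + 0.1477) / 0.4532 = 0.3309 ⇒ 0.33
d₂ = 0.3309 − 0.4532 = -0.1223 ⇒ -0.12
Pr(exercise) under Q = N(d₂) = 0.4522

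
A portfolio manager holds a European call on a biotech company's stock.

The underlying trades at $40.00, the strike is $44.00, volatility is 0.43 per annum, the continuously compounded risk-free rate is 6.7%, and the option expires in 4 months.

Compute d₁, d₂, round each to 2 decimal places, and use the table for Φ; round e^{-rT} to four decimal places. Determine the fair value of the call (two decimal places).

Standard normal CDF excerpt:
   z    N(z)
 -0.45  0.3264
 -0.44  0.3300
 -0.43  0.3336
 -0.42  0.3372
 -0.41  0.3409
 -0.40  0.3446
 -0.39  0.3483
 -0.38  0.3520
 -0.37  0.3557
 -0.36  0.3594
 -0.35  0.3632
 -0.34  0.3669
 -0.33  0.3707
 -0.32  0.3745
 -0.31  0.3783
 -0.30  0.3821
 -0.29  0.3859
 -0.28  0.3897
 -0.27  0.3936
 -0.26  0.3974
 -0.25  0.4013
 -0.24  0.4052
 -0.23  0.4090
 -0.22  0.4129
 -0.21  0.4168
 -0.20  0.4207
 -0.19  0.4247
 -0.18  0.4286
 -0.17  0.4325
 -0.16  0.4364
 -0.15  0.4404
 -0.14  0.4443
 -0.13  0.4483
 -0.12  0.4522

T = 0.3333;  σ√T = 0.2483
d₁ = [ln(40/44) + (0.067 + ½·0.43²)·0.3333] / (σ√T) = (-0.0953 + 0.0531) / 0.2483 = -0.1698 ≈ -0.17
d₂ = -0.1698 − 0.2483 = -0.4181 ≈ -0.42
exp(−rT) = exp(−0.067·0.3333) = 0.9779
C = 40·N(-0.17) − 44·0.9779·N(-0.42) = 40·0.4325 − 44·0.9779·0.3372 = 17.3000 − 14.5089 = 2.7911

$2.79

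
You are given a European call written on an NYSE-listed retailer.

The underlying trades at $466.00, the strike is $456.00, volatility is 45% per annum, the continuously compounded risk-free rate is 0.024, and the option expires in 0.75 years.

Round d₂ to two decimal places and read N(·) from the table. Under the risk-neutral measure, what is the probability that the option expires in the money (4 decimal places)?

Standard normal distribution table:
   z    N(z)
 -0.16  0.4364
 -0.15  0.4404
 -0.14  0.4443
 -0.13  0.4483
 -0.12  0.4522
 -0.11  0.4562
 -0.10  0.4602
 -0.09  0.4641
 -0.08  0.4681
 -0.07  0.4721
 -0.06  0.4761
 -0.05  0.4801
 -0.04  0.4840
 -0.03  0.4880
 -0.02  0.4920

0.4641

T = 0.75;  σ√T = 0.3897
ln(S/K) + (r + σ²/2)T = ln(466/456) + (0.024 + 0.45²/2)·0.75 = 0.0217 + 0.0939 = 0.1156
d₁ = 0.1156 / 0.3897 = 0.2967 ≈ 0.30
d₂ = d₁ − σ√T = 0.2967 − 0.3897 = -0.0930 ≈ -0.09
Risk-neutral Pr[S_T > K] = N(d₂) = N(-0.09) = 0.4641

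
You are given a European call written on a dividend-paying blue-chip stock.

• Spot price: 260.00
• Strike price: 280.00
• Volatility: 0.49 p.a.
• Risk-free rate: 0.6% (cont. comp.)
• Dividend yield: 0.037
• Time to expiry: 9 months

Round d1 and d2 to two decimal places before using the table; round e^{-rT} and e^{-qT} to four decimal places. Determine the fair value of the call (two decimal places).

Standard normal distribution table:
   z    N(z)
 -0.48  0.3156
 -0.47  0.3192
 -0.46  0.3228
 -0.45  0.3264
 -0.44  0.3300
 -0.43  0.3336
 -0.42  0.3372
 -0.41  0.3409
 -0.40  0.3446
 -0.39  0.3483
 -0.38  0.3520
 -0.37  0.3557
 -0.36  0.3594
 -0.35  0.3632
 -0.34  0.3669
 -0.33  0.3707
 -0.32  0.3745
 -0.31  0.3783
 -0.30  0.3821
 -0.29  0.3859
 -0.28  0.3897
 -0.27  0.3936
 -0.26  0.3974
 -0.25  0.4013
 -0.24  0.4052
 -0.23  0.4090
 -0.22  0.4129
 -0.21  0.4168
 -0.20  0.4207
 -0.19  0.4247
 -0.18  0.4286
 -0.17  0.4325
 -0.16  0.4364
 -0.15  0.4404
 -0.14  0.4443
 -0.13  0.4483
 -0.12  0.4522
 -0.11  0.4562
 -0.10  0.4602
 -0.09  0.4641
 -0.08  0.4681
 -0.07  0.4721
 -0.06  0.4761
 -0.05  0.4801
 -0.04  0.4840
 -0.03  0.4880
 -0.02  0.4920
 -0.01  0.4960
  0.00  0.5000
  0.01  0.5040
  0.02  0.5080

32.43

σ√T = 0.49·√0.75 = 0.4244
ln(S/K) + (r − q + σ²/2)T = ln(260/280) + (0.006 − 0.037 + 0.49²/2)·0.75 = -0.0741 + 0.0668 = -0.0073
d₁ = -0.0073 / 0.4244 = -0.0173 → -0.02
d₂ = d₁ − σ√T = -0.0173 − 0.4244 = -0.4416 → -0.44
exp(−qT) = exp(−0.037·0.75) = 0.9726;  exp(−rT) = exp(−0.006·0.75) = 0.9955
C = 260·0.9726·N(-0.02) − 280·0.9955·N(-0.44) = 260·0.9726·0.4920 − 280·0.9955·0.3300 = 124.4150 − 91.9842 = 32.4308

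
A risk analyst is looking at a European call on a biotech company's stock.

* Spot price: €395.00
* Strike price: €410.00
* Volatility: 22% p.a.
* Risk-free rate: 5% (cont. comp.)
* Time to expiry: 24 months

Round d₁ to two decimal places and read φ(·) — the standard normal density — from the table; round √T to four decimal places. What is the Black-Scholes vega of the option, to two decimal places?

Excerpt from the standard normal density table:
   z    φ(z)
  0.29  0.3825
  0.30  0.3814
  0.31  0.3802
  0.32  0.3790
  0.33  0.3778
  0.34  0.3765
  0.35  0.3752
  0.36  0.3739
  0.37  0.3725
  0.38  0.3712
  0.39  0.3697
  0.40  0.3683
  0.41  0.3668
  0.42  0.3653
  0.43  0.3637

208.86

σ√T = 0.22 × 1.4142 = 0.3111
d₁ = [ln(395/410) + (0.05 + 0.22²/2)·2] / 0.3111 = [-0.0373 + 0.1484] / 0.3111 = 0.3572 ⇒ 0.36
√T = √2 = 1.4142
φ(d₁) = φ(0.36) = 0.3739
vega = S·φ(d₁)·√T = 395·0.3739·1.4142 = 208.8639
(Call and put vega coincide under Black-Scholes.)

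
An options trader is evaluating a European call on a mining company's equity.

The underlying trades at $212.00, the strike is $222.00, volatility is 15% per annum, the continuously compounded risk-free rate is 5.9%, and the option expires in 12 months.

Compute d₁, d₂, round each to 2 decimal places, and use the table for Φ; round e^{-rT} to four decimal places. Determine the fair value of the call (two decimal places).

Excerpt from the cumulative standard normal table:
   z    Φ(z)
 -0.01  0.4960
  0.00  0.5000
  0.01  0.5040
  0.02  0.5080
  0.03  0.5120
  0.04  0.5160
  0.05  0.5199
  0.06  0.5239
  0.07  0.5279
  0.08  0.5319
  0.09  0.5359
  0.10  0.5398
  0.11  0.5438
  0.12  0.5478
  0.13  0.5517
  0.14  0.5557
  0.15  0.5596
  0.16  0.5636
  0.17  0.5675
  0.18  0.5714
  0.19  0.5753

$14.01

T = 1;  σ√T = 0.1500
ln(S/K) + (r + σ²/2)T = ln(212/222) + (0.059 + 0.15²/2)·1 = -0.0461 + 0.0702 = 0.0242
d₁ = 0.0242 / 0.1500 = 0.1611 which rounds to 0.16
d₂ = d₁ − σ√T = 0.1611 − 0.1500 = 0.0111 which rounds to 0.01
e^(−rT) = e^(−0.059·1) = 0.9427
C = 212·N(0.16) − 222·0.9427·N(0.01) = 212·0.5636 − 222·0.9427·0.5040 = 119.4832 − 105.4768 = 14.0064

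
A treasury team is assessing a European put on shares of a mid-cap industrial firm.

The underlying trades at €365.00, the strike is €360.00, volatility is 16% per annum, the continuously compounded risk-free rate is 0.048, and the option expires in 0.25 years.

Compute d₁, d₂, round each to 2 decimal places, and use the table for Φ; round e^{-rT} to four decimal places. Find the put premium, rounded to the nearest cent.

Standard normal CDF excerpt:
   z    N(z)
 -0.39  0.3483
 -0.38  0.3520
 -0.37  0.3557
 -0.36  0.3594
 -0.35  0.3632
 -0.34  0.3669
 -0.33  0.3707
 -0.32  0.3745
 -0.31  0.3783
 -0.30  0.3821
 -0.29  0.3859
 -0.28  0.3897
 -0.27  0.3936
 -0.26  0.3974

σ√T = 0.16·√0.25 = 0.0800
d₁ = [ln(365/360) + (0.048 + ½·0.16²)·0.25] / (σ√T) = (0.0138 + 0.0152) / 0.0800 = 0.3624 which rounds to 0.36
d₂ = 0.3624 − 0.0800 = 0.2824 which rounds to 0.28
exp(−rT) = exp(−0.048·0.25) = 0.9881
N(−d₂) = N(-0.28) = 0.3897;  N(−d₁) = N(-0.36) = 0.3594
P = 360·0.9881·0.3897 − 365·0.3594 = 138.6225 − 131.1810 = 7.4415

€7.44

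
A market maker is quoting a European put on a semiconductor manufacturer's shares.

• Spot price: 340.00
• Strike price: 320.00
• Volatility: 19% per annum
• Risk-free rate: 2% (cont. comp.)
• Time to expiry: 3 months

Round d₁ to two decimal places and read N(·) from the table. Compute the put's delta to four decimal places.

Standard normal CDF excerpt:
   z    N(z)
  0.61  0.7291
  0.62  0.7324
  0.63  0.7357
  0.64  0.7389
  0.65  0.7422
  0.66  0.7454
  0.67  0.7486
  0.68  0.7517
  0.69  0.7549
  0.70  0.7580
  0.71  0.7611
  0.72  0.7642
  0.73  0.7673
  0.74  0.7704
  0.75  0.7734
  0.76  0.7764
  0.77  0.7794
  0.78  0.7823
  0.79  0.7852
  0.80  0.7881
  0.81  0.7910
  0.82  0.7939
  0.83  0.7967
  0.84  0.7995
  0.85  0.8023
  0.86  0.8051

T = 0.25;  σ√T = 0.0950
d₁ = [ln(340/320) + (0.02 + 0.19²/2)·0.25] / 0.0950 = [0.0606 + 0.0095] / 0.0950 = 0.7383 ≈ 0.74
N(d₁) = N(0.74) = 0.7704
Δ_put = N(d₁) − 1 = 0.7704 − 1 = -0.2296

-0.2296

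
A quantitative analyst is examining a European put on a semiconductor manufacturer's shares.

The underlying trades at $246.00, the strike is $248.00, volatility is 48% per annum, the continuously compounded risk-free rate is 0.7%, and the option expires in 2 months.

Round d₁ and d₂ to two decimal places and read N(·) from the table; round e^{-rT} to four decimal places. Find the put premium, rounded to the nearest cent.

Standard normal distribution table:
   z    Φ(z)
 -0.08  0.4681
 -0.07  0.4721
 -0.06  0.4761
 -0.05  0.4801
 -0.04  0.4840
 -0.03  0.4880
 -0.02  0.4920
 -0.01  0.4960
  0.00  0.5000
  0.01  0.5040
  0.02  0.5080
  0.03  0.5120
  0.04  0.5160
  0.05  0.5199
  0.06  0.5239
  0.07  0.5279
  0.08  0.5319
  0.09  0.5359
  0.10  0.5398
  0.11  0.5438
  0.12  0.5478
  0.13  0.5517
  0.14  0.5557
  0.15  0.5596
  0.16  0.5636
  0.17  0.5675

σ√T = 0.48 × 0.4082 = 0.1960
ln(S/K) + (r + σ²/2)T = ln(246/248) + (0.007 + 0.48²/2)·0.1667 = -0.0081 + 0.0204 = 0.0123
d₁ = 0.0123 / 0.1960 = 0.0626 ≈ 0.06
d₂ = d₁ − σ√T = 0.0626 − 0.1960 = -0.1333 ≈ -0.13
exp(−rT) = exp(−0.007·0.1667) = 0.9988
P = 248·0.9988·N(0.13) − 246·N(-0.06) = 248·0.9988·0.5517 − 246·0.4761 = 136.6574 − 117.1206 = 19.5368

$19.54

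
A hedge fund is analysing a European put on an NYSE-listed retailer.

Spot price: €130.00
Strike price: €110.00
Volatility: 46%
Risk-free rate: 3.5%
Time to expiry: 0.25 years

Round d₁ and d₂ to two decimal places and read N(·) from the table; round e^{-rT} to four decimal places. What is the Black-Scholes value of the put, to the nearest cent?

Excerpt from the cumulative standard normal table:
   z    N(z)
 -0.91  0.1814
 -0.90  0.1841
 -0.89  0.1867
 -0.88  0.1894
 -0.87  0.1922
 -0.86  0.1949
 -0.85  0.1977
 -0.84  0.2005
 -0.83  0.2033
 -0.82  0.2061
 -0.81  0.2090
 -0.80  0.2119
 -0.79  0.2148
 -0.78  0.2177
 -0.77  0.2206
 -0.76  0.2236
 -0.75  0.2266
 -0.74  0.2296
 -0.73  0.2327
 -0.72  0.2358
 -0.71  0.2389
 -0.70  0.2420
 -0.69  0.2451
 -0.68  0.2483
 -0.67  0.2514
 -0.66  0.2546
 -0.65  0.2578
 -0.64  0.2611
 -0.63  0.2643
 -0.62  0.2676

€3.49

σ√T = 0.46·√0.25 = 0.2300
d₁ = [ln(130/110) + (0.035 + ½·0.46²)·0.25] / (σ√T) = (0.1671 + 0.0352) / 0.2300 = 0.8794 ⇒ 0.88
d₂ = 0.8794 − 0.2300 = 0.6494 ⇒ 0.65
e^(−rT) = e^(−0.035·0.25) = 0.9913
N(−d₂) = N(-0.65) = 0.2578;  N(−d₁) = N(-0.88) = 0.1894
P = 110·0.9913·0.2578 − 130·0.1894 = 28.1113 − 24.6220 = 3.4893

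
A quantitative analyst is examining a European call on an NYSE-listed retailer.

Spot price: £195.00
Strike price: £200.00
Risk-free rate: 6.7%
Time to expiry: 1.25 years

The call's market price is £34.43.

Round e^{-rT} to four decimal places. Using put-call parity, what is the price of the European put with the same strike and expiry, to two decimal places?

£23.37

e^(−rT) = e^(−0.067·1.25) = 0.9197
Put-call parity: C − P = S − K·e^(−rT) = 195 − 200·0.9197 = 195 − 183.9400 = 11.0600
P = C − (C − P) = 34.43 − (11.0600) = 23.3700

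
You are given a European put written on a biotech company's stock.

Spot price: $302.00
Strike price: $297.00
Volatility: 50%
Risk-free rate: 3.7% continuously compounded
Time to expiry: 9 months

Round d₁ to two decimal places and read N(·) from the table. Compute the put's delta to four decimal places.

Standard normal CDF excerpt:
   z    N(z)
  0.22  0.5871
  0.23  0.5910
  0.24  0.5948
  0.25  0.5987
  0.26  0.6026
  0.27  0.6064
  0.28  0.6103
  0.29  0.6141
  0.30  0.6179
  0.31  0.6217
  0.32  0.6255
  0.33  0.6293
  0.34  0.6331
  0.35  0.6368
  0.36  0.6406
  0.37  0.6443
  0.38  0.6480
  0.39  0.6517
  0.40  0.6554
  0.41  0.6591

σ√T = 0.5 × 0.8660 = 0.4330
d₁ = [ln(302/297) + (0.037 + 0.5²/2)·0.75] / 0.4330 = [0.0167 + 0.1215] / 0.4330 = 0.3191 ≈ 0.32
N(d₁) = N(0.32) = 0.6255
Δ_put = N(d₁) − 1 = 0.6255 − 1 = -0.3745

-0.3745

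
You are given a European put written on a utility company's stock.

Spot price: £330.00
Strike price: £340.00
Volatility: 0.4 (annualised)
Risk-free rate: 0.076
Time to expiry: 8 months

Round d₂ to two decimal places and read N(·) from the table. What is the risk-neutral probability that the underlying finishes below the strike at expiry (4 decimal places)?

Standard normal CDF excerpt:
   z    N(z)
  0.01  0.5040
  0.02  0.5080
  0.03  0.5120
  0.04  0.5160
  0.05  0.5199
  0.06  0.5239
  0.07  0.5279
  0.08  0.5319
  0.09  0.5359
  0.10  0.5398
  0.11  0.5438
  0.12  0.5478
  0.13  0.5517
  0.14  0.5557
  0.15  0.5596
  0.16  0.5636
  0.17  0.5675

0.5398

σ√T = 0.4·√0.6667 = 0.3266
d₁ = [ln(330/340) + (0.076 + ½·0.4²)·0.6667] / (σ√T) = (-0.0299 + 0.1040) / 0.3266 = 0.2270 ⇒ 0.23
d₂ = 0.2270 − 0.3266 = -0.0996 ⇒ -0.10
Pr(exercise) under Q = N(−d₂) = N(0.10) = 0.5398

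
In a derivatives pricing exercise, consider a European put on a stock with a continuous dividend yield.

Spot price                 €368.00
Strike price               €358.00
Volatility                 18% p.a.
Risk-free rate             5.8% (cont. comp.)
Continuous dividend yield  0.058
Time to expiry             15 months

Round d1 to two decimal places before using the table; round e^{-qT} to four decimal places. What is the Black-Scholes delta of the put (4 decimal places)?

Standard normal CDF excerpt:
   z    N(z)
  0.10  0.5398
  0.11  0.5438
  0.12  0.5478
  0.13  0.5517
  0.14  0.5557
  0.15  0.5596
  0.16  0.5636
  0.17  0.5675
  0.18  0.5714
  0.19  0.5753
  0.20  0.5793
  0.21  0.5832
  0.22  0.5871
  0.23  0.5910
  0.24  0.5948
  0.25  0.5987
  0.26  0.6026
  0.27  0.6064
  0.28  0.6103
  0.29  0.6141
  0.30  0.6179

T = 1.25;  σ√T = 0.2012
d₁ = [ln(368/358) + (0.058 − 0.058 + ½·0.18²)·1.25] / (σ√T) = (0.0275 + 0.0202) / 0.2012 = 0.2375 which rounds to 0.24
N(d₁) = N(0.24) = 0.5948
Δ_put = e^(−qT)·(N(d₁) − 1) = 0.9301·(0.5948 − 1) = -0.3769

-0.3769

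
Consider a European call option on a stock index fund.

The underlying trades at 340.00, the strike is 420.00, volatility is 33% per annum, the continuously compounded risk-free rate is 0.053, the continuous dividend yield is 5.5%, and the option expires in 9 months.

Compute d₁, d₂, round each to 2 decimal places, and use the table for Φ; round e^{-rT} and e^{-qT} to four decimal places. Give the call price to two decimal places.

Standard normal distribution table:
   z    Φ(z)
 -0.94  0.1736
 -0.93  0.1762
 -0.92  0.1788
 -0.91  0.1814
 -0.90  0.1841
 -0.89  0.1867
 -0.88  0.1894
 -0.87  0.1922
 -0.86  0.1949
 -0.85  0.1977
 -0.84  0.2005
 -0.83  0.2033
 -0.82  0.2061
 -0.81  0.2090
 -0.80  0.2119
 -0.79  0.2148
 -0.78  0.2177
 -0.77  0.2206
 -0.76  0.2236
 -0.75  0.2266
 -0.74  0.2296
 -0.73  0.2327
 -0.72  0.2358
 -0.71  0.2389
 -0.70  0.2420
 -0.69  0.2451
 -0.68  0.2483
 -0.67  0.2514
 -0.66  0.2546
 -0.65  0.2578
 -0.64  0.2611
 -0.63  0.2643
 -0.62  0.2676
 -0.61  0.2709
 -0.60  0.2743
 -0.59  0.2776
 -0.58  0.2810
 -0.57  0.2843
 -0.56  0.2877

14.14

T = 0.75;  σ√T = 0.2858
d₁ = [ln(340/420) + (0.053 − 0.055 + ½·0.33²)·0.75] / (σ√T) = (-0.2113 + 0.0393) / 0.2858 = -0.6017 which rounds to -0.60
d₂ = -0.6017 − 0.2858 = -0.8875 which rounds to -0.89
exp(−qT) = exp(−0.055·0.75) = 0.9596;  exp(−rT) = exp(−0.053·0.75) = 0.9610
N(d₁) = N(-0.60) = 0.2743;  N(d₂) = N(-0.89) = 0.1867
C = 340·0.9596·0.2743 − 420·0.9610·0.1867 = 89.4942 − 75.3559 = 14.1384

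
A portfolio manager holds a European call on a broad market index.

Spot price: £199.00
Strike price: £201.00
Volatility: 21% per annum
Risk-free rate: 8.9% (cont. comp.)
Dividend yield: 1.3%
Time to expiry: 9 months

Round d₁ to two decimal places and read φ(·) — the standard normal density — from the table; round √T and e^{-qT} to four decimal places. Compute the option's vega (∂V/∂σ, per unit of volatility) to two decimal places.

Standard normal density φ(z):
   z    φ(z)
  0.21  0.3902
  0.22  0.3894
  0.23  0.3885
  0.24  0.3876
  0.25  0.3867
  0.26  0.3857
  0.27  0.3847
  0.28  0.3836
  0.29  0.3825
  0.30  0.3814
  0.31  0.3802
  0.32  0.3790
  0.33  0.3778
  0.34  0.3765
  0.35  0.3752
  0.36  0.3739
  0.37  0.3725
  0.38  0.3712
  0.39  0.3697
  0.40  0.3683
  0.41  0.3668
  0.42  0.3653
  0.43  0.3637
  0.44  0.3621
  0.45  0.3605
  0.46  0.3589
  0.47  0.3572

σ√T = 0.21·√0.75 = 0.1819
d₁ = [ln(199/201) + (0.089 − 0.013 + ½·0.21²)·0.75] / (σ√T) = (-0.0100 + 0.0735) / 0.1819 = 0.3494 ⇒ 0.35
√T = √0.75 = 0.8660
φ(d₁) = φ(0.35) = 0.3752
exp(−qT) = exp(−0.013·0.75) = 0.9903
vega = S·exp(−qT)·φ(d₁)·√T = 199·0.9903·0.3752·0.8660 = 64.0325

64.03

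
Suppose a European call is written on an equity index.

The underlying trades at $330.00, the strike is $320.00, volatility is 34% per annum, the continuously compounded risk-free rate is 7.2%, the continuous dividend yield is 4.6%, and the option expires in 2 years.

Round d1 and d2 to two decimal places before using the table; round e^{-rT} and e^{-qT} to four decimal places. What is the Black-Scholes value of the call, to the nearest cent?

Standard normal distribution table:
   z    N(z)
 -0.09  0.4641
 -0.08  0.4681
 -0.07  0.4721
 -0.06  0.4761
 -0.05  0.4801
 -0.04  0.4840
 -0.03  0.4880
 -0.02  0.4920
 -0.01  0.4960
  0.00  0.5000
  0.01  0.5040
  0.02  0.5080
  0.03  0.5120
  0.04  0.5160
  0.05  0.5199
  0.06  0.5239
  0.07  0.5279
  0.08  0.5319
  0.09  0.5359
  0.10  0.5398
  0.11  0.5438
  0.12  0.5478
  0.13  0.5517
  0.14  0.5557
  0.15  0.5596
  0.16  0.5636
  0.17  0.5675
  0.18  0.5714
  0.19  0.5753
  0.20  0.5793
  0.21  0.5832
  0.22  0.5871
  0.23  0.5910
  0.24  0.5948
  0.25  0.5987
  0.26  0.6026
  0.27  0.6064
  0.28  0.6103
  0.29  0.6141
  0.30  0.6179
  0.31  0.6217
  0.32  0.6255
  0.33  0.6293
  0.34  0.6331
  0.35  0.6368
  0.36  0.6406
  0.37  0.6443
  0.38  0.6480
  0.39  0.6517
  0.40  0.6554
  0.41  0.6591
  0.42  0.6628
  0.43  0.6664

σ√T = 0.34·√2 = 0.4808
ln(S/K) + (r − q + σ²/2)T = ln(330/320) + (0.072 − 0.046 + 0.34²/2)·2 = 0.0308 + 0.1676 = 0.1984
d₁ = 0.1984 / 0.4808 = 0.4126 which rounds to 0.41
d₂ = d₁ − σ√T = 0.4126 − 0.4808 = -0.0683 which rounds to -0.07
e^(−qT) = e^(−0.046·2) = 0.9121;  e^(−rT) = e^(−0.072·2) = 0.8659
N(d₁) = N(0.41) = 0.6591;  N(d₂) = N(-0.07) = 0.4721
C = 330·0.9121·0.6591 − 320·0.8659·0.4721 = 198.3845 − 130.8132 = 67.5712

$67.57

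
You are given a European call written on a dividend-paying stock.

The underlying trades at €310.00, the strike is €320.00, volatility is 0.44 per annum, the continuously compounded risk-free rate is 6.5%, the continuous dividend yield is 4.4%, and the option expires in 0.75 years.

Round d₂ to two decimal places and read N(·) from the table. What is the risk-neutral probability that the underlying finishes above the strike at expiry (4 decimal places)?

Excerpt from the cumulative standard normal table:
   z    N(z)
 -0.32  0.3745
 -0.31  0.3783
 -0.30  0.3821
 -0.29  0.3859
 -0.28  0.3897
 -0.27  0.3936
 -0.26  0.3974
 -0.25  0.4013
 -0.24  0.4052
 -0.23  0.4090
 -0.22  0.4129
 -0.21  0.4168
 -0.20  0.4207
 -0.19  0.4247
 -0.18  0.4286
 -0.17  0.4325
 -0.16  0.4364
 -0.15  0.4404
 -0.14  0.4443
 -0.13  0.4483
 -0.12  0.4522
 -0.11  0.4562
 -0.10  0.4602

σ√T = 0.44 × 0.8660 = 0.3811
d₁ = [ln(310/320) + (0.065 − 0.044 + 0.44²/2)·0.75] / 0.3811 = [-0.0317 + 0.0883] / 0.3811 = 0.1485 ≈ 0.15
d₂ = d₁ − σ√T = 0.1485 − 0.3811 = -0.2325 ≈ -0.23
Pr(exercise) under Q = N(d₂) = 0.4090

0.4090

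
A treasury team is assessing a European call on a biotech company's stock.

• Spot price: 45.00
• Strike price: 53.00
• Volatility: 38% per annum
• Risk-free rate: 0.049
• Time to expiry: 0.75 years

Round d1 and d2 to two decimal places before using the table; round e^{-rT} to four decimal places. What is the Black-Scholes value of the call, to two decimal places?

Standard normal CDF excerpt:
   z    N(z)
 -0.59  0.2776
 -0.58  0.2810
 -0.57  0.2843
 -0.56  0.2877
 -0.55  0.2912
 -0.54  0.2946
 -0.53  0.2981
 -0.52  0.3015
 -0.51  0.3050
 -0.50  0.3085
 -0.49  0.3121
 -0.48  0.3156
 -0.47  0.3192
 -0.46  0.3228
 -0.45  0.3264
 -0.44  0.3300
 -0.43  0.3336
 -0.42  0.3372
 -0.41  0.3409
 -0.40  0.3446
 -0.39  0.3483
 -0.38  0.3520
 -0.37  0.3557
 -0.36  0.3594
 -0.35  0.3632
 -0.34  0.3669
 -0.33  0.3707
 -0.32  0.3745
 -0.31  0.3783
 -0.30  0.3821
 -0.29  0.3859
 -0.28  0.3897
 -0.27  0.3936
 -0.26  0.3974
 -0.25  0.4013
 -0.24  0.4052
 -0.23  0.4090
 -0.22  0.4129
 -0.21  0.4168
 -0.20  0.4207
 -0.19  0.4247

σ√T = 0.38·√0.75 = 0.3291
ln(S/K) + (r + σ²/2)T = ln(45/53) + (0.049 + 0.38²/2)·0.75 = -0.1636 + 0.0909 = -0.0727
d₁ = -0.0727 / 0.3291 = -0.2210 → -0.22
d₂ = d₁ − σ√T = -0.2210 − 0.3291 = -0.5501 → -0.55
e^(−rT) = e^(−0.049·0.75) = 0.9639
C = 45·N(-0.22) − 53·0.9639·N(-0.55) = 45·0.4129 − 53·0.9639·0.2912 = 18.5805 − 14.8764 = 3.7041

3.70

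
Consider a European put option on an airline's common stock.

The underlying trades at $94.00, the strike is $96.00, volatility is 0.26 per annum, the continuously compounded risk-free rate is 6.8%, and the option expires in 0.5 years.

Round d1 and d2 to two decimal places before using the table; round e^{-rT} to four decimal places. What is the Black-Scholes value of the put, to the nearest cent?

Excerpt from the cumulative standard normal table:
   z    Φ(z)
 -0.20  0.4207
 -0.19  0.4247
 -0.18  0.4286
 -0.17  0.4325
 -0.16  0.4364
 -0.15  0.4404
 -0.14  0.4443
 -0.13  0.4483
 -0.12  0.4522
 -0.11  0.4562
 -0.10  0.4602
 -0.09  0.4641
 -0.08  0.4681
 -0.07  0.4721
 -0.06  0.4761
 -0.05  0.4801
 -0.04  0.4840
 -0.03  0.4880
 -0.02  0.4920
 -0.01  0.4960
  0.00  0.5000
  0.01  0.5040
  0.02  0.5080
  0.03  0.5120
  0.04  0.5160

σ√T = 0.26 × 0.7071 = 0.1838
d₁ = [ln(94/96) + (0.068 + 0.26²/2)·0.5] / 0.1838 = [-0.0211 + 0.0509] / 0.1838 = 0.1623 which rounds to 0.16
d₂ = d₁ − σ√T = 0.1623 − 0.1838 = -0.0215 which rounds to -0.02
e^(−rT) = e^(−0.068·0.5) = 0.9666
N(−d₂) = N(0.02) = 0.5080;  N(−d₁) = N(-0.16) = 0.4364
P = 96·0.9666·0.5080 − 94·0.4364 = 47.1391 − 41.0216 = 6.1175

$6.12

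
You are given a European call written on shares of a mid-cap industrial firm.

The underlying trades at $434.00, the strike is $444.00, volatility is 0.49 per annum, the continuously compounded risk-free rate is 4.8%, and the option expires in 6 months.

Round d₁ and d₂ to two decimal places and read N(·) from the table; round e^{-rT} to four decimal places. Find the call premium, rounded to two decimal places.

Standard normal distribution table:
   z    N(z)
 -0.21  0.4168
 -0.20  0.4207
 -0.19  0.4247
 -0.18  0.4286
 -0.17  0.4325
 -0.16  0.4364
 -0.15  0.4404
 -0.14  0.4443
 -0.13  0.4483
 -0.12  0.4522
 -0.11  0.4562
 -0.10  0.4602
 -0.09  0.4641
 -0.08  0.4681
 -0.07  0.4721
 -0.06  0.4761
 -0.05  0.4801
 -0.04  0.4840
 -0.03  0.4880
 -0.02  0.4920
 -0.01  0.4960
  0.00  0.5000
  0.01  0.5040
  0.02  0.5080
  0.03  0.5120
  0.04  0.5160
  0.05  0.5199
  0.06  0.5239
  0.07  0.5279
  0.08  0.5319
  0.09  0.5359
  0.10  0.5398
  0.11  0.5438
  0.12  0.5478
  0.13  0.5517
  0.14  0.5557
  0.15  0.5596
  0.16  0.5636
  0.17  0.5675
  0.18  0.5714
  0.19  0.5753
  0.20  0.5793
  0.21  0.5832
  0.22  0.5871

σ√T = 0.49 × 0.7071 = 0.3465
d₁ = [ln(434/444) + (0.048 + 0.49²/2)·0.5] / 0.3465 = [-0.0228 + 0.0840] / 0.3465 = 0.1768 ⇒ 0.18
d₂ = d₁ − σ√T = 0.1768 − 0.3465 = -0.1697 ⇒ -0.17
e^(−rT) = e^(−0.048·0.5) = 0.9763
N(d₁) = N(0.18) = 0.5714;  N(d₂) = N(-0.17) = 0.4325
C = 434·0.5714 − 444·0.9763·0.4325 = 247.9876 − 187.4789 = 60.5087

$60.51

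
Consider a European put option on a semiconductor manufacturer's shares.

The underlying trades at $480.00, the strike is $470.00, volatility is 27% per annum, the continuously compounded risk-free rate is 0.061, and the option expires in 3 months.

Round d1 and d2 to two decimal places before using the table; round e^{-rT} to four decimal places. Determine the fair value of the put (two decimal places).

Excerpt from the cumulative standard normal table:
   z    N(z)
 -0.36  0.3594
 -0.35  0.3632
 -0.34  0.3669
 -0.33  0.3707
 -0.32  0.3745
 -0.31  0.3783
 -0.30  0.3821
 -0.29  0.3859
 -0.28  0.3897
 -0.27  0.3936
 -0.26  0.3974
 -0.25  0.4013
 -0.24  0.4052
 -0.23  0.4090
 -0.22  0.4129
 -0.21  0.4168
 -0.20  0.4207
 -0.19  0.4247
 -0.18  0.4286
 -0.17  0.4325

T = 0.25;  σ√T = 0.1350
d₁ = [ln(480/470) + (0.061 + 0.27²/2)·0.25] / 0.1350 = [0.0211 + 0.0244] / 0.1350 = 0.3364 which rounds to 0.34
d₂ = d₁ − σ√T = 0.3364 − 0.1350 = 0.2014 which rounds to 0.20
e^(−rT) = e^(−0.061·0.25) = 0.9849
N(−d₂) = N(-0.20) = 0.4207;  N(−d₁) = N(-0.34) = 0.3669
P = 470·0.9849·0.4207 − 480·0.3669 = 194.7433 − 176.1120 = 18.6313

$18.63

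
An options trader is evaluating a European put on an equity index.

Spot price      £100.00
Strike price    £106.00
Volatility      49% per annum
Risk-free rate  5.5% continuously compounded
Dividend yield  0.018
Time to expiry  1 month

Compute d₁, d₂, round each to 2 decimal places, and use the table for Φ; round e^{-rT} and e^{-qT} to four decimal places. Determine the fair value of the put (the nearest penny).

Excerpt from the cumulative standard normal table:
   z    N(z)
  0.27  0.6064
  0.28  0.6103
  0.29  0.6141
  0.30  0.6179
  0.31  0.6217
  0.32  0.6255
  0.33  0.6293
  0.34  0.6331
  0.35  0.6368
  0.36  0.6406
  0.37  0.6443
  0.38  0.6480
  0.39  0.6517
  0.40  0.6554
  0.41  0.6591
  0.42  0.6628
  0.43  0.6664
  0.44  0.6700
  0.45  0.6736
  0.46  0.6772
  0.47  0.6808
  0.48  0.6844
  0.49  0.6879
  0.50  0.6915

σ√T = 0.49 × 0.2887 = 0.1415
ln(S/K) + (r − q + σ²/2)T = ln(100/106) + (0.055 − 0.018 + 0.49²/2)·0.08333 = -0.0583 + 0.0131 = -0.0452
d₁ = -0.0452 / 0.1415 = -0.3194 ⇒ -0.32
d₂ = d₁ − σ√T = -0.3194 − 0.1415 = -0.4609 ⇒ -0.46
e^(−qT) = e^(−0.018·0.08333) = 0.9985;  e^(−rT) = e^(−0.055·0.08333) = 0.9954
N(−d₂) = N(0.46) = 0.6772;  N(−d₁) = N(0.32) = 0.6255
P = 106·0.9954·0.6772 − 100·0.9985·0.6255 = 71.4530 − 62.4562 = 8.9968

£9.00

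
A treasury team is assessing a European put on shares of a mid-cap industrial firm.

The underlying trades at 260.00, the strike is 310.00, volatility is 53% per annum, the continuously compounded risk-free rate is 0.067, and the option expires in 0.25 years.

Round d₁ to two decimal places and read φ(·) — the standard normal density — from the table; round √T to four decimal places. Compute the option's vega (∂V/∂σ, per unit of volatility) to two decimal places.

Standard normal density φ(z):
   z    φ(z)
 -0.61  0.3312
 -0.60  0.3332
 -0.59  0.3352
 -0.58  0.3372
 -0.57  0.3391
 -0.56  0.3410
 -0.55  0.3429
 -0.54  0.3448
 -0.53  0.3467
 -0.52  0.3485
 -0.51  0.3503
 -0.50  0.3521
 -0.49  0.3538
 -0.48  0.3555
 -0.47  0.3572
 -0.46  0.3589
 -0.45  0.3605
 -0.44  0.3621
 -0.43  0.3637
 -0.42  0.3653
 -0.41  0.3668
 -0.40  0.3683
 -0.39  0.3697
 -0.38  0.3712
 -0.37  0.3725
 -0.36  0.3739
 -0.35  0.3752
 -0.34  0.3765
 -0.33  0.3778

46.44

σ√T = 0.53 × 0.5000 = 0.2650
d₁ = [ln(260/310) + (0.067 + 0.53²/2)·0.25] / 0.2650 = [-0.1759 + 0.0519] / 0.2650 = -0.4680 ⇒ -0.47
√T = √0.25 = 0.5000
φ(d₁) = φ(-0.47) = 0.3572
vega = S·φ(d₁)·√T = 260·0.3572·0.5000 = 46.4360
(Vega is the same for a European call and put with the same parameters.)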